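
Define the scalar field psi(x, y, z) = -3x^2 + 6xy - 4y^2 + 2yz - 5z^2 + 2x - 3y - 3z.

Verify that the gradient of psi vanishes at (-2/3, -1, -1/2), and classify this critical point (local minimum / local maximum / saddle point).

∇psi = (-6x + 6y + 2, 6x - 8y + 2z - 3, 2y - 10z - 3); substituting (-2/3, -1, -1/2) gives ∇psi = (0, 0, 0), so (-2/3, -1, -1/2) is indeed a critical point.
The Hessian is constant: H = [[-6, 6, 0], [6, -8, 2], [0, 2, -10]].
Leading principal minors: Δ₁ = -6, Δ₂ = 12, Δ₃ = -96.
The minors alternate sign starting negative (−, +, −), so H is negative definite: a local maximum.

local maximum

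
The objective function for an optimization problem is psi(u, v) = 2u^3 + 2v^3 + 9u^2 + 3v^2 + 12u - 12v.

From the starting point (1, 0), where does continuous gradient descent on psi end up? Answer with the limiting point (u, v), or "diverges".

(-1, 1)

psi is separable, so gradient descent decouples: u follows -∂psi/∂u, v follows -∂psi/∂v.
∂psi/∂u = 6(u + 1)(u + 2); at u=1 this is 36, so u decreases.
∂psi/∂v = 6(v - 1)(v + 2); at v=0 this is -12, so v increases.
u converges to its nearest critical value -1 (a local min of the u-part); v converges to 1. The iterate converges to (-1, 1).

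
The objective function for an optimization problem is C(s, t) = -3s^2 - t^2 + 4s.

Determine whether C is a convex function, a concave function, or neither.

concave

C is quadratic, so its Hessian is the constant matrix H = [[-6, 0], [0, -2]].
det(H) = 12, tr(H) = -8.
det(H) > 0 and tr(H) < 0, so H is negative definite everywhere: concave.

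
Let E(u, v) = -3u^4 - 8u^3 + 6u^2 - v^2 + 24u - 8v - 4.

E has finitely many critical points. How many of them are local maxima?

E separates as a function of u plus a function of v, so ∇E=0 decouples.
∂E/∂u = -12(u - 1)(u + 1)(u + 2) = 0 at u ∈ {-2, -1, 1}; ∂E/∂v = -2(v + 4) = 0 at v ∈ {-4}.
The Hessian is diagonal: diag(E_uu, E_vv). Second derivatives: E_uu(-2)=-36, E_uu(-1)=24, E_uu(1)=-72; E_vv(-4)=-2.
Local maxima occur where both diagonal entries negative: (-2, -4), (1, -4). Count: 2.

2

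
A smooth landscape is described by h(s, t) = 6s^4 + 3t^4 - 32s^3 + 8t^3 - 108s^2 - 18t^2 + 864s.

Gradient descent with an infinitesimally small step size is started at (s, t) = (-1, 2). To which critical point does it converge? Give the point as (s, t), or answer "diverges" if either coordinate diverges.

(-3, 1)

h is separable, so gradient descent decouples: s follows -∂h/∂s, t follows -∂h/∂t.
∂h/∂s = 24(s - 4)(s - 3)(s + 3); at s=-1 this is 960, so s decreases.
∂h/∂t = 12t(t - 1)(t + 3); at t=2 this is 120, so t decreases.
s converges to its nearest critical value -3 (a local min of the s-part); t converges to 1. The iterate converges to (-3, 1).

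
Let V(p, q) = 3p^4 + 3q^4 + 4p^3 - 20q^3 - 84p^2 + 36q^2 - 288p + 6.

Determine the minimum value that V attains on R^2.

V(p,q) separates as A(p) + B(q) + 6, so its minimum is min A + min B + 6.
A'(p) = 12(p - 4)(p + 2)(p + 3) vanishes at p ∈ {-3, -2, 4}; B'(q) = 12q(q - 3)(q - 2) vanishes at q ∈ {0, 2, 3}.
Local minima of A (where A''>0): A(-3)=243, A(4)=-1472. Local minima of B: B(0)=0, B(3)=27.
So the global minimum of V is A(4) + B(0) + 6 = -1472 + 0 + 6 = -1466, attained at (4, 0).

-1466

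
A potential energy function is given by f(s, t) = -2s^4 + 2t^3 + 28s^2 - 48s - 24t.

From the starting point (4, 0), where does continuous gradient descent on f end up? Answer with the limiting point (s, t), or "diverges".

f is separable, so gradient descent decouples: s follows -∂f/∂s, t follows -∂f/∂t.
∂f/∂s = -8(s - 2)(s - 1)(s + 3); at s=4 this is -336, so s increases.
∂f/∂t = 6(t - 2)(t + 2); at t=0 this is -24, so t increases.
The s-coordinate has no critical point in that direction and runs off to infinity.

diverges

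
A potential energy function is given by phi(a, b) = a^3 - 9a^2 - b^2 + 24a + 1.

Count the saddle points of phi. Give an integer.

1

phi separates as a function of a plus a function of b, so ∇phi=0 decouples.
∂phi/∂a = 3(a - 4)(a - 2) = 0 at a ∈ {2, 4}; ∂phi/∂b = -2b = 0 at b ∈ {0}.
The Hessian is diagonal: diag(phi_aa, phi_bb). Second derivatives: phi_aa(2)=-6, phi_aa(4)=6; phi_bb(0)=-2.
Saddle points occur where the two diagonal entries have opposite signs: (4, 0). Count: 1.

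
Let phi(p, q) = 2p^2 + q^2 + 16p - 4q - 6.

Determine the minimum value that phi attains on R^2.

phi(p,q) separates as A(p) + B(q) − 6, so its minimum is min A + min B − 6.
A'(p) = 4p + 16 vanishes at p ∈ {-4}; B'(q) = 2q - 4 vanishes at q ∈ {2}.
Local minima of A (where A''>0): A(-4)=-32. Local minima of B: B(2)=-4.
So the global minimum of phi is A(-4) + B(2) − 6 = -32 − 4 − 6 = -42, attained at (-4, 2).

-42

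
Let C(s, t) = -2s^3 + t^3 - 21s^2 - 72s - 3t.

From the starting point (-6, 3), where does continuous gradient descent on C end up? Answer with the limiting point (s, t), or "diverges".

(-4, 1)

C is separable, so gradient descent decouples: s follows -∂C/∂s, t follows -∂C/∂t.
∂C/∂s = -6(s + 3)(s + 4); at s=-6 this is -36, so s increases.
∂C/∂t = 3(t - 1)(t + 1); at t=3 this is 24, so t decreases.
s converges to its nearest critical value -4 (a local min of the s-part); t converges to 1. The iterate converges to (-4, 1).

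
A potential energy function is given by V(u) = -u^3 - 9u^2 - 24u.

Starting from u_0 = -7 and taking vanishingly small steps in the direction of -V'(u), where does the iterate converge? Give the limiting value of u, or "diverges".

-4

V'(u) = -3(u + 2)(u + 4), so V'(-7) = -45.
Gradient descent moves in the -V' direction, i.e. u is increasing.
The nearest critical point in that direction is u = -4, where V'' = 6 > 0 (a local minimum). The iterate converges there.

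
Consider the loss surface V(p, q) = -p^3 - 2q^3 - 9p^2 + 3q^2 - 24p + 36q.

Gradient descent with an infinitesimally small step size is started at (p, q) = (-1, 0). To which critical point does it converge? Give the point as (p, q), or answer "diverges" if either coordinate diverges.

diverges

V is separable, so gradient descent decouples: p follows -∂V/∂p, q follows -∂V/∂q.
∂V/∂p = -3(p + 2)(p + 4); at p=-1 this is -9, so p increases.
∂V/∂q = -6(q - 3)(q + 2); at q=0 this is 36, so q decreases.
The p-coordinate has no critical point in that direction and runs off to infinity.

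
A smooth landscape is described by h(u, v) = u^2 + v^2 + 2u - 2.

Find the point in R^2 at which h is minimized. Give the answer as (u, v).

(-1, 0)

h(u,v) separates as P(u) + Q(v) − 2, so its minimum is min P + min Q − 2.
P'(u) = 2u + 2 vanishes at u ∈ {-1}; Q'(v) = 2v vanishes at v ∈ {0}.
Local minima of P (where P''>0): P(-1)=-1. Local minima of Q: Q(0)=0.
So the global minimum of h is P(-1) + Q(0) − 2 = -1 + 0 − 2 = -3, attained at (-1, 0).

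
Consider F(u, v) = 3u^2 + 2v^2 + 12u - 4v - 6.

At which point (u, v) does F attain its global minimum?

F(u,v) separates as P(u) + Q(v) − 6, so its minimum is min P + min Q − 6.
P'(u) = 6u + 12 vanishes at u ∈ {-2}; Q'(v) = 4v - 4 vanishes at v ∈ {1}.
Local minima of P (where P''>0): P(-2)=-12. Local minima of Q: Q(1)=-2.
So the global minimum of F is P(-2) + Q(1) − 6 = -12 − 2 − 6 = -20, attained at (-2, 1).

(-2, 1)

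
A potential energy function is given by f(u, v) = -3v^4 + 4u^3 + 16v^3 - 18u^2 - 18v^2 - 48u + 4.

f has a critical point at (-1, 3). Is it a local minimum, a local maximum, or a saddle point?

local maximum

The mixed partial ∂²f/∂u∂v is 0, so the Hessian at any point is diag(f_uu, f_vv) = diag(12(2u - 3), 12(-3v^2 + 8v - 3)).
At (-1, 3): H = diag(-60, -72).
Both eigenvalues are negative, so H is negative definite: a local maximum.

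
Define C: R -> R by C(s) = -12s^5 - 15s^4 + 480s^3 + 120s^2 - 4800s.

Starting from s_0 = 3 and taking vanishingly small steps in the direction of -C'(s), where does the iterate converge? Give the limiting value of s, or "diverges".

2

C'(s) = -60(s - 4)(s - 2)(s + 2)(s + 5), so C'(3) = 2400.
Gradient descent moves in the -C' direction, i.e. s is decreasing.
The nearest critical point in that direction is s = 2, where C'' = 3360 > 0 (a local minimum). The iterate converges there.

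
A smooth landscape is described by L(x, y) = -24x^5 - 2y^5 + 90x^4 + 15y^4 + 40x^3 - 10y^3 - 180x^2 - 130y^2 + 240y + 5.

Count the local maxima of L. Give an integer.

L separates as a function of x plus a function of y, so ∇L=0 decouples.
∂L/∂x = -120x(x - 3)(x - 1)(x + 1) = 0 at x ∈ {-1, 0, 1, 3}; ∂L/∂y = -10(y - 4)(y - 3)(y - 1)(y + 2) = 0 at y ∈ {-2, 1, 3, 4}.
The Hessian is diagonal: diag(L_xx, L_yy). Second derivatives: L_xx(-1)=960, L_xx(0)=-360, L_xx(1)=480, L_xx(3)=-2880; L_yy(-2)=900, L_yy(1)=-180, L_yy(3)=100, L_yy(4)=-180.
Local maxima occur where both diagonal entries negative: (0, 1), (0, 4), (3, 1), (3, 4). Count: 4.

4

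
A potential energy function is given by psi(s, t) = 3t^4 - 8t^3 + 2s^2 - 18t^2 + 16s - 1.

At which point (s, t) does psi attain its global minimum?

(-4, 3)

psi(s,t) separates as P(s) + Q(t) − 1, so its minimum is min P + min Q − 1.
P'(s) = 4s + 16 vanishes at s ∈ {-4}; Q'(t) = 12t(t - 3)(t + 1) vanishes at t ∈ {-1, 0, 3}.
Local minima of P (where P''>0): P(-4)=-32. Local minima of Q: Q(-1)=-7, Q(3)=-135.
So the global minimum of psi is P(-4) + Q(3) − 1 = -32 − 135 − 1 = -168, attained at (-4, 3).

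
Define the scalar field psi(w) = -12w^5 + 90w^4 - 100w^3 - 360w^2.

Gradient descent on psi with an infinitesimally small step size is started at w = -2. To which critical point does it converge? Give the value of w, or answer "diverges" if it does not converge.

psi'(w) = -60w(w - 4)(w - 3)(w + 1), so psi'(-2) = -3600.
Gradient descent moves in the -psi' direction, i.e. w is increasing.
The nearest critical point in that direction is w = -1, where psi'' = 1200 > 0 (a local minimum). The iterate converges there.

-1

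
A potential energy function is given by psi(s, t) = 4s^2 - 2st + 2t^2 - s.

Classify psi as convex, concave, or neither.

convex

psi is quadratic, so its Hessian is the constant matrix H = [[8, -2], [-2, 4]].
det(H) = 28, tr(H) = 12.
det(H) > 0 and tr(H) > 0, so H is positive definite everywhere: convex.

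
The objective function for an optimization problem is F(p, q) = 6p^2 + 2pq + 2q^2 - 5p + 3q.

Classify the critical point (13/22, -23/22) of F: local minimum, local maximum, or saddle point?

The Hessian of F is constant: H = [[12, 2], [2, 4]].
det(H) = 12·4 − 2² = 44.
det(H) > 0 and tr(H) = 16 > 0, so H is positive definite and the point is a local minimum.

local minimum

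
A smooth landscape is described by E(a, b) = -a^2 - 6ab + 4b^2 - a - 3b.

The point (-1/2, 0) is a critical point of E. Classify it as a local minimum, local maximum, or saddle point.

The Hessian of E is constant: H = [[-2, -6], [-6, 8]].
det(H) = (-2)·8 − (-6)² = -52.
Since det(H) < 0, H is indefinite and the critical point is a saddle point.

saddle point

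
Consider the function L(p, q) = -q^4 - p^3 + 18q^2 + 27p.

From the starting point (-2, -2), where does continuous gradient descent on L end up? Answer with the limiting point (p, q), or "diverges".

L is separable, so gradient descent decouples: p follows -∂L/∂p, q follows -∂L/∂q.
∂L/∂p = -3(p - 3)(p + 3); at p=-2 this is 15, so p decreases.
∂L/∂q = -4q(q - 3)(q + 3); at q=-2 this is -40, so q increases.
p converges to its nearest critical value -3 (a local min of the p-part); q converges to 0. The iterate converges to (-3, 0).

(-3, 0)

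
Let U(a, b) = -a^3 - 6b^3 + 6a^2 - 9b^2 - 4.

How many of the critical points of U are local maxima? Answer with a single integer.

U separates as a function of a plus a function of b, so ∇U=0 decouples.
∂U/∂a = -3a(a - 4) = 0 at a ∈ {0, 4}; ∂U/∂b = -18b(b + 1) = 0 at b ∈ {-1, 0}.
The Hessian is diagonal: diag(U_aa, U_bb). Second derivatives: U_aa(0)=12, U_aa(4)=-12; U_bb(-1)=18, U_bb(0)=-18.
Local maxima occur where both diagonal entries negative: (4, 0). Count: 1.

1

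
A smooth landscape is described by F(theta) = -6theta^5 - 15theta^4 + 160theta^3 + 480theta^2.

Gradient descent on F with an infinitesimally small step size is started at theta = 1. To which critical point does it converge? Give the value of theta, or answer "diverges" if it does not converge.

F'(theta) = -30theta(theta - 4)(theta + 2)(theta + 4), so F'(1) = 1350.
Gradient descent moves in the -F' direction, i.e. theta is decreasing.
The nearest critical point in that direction is theta = 0, where F'' = 960 > 0 (a local minimum). The iterate converges there.

0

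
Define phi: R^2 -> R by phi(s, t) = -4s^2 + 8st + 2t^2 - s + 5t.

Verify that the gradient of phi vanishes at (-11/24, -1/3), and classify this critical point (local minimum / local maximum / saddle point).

∇phi = (-8s + 8t - 1, 8s + 4t + 5); substituting (-11/24, -1/3) gives ∇phi = (0, 0), so (-11/24, -1/3) is indeed a critical point.
The Hessian of phi is constant: H = [[-8, 8], [8, 4]].
det(H) = (-8)·4 − 8² = -96.
Since det(H) < 0, H is indefinite and the critical point is a saddle point.

saddle point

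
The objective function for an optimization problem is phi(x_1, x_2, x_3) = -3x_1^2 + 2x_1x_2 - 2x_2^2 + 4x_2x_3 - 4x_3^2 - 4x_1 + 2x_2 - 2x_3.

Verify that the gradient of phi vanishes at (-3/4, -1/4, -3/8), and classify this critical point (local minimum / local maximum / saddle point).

∇phi = (-6x_1 + 2x_2 - 4, 2x_1 - 4x_2 + 4x_3 + 2, 4x_2 - 8x_3 - 2); substituting (-3/4, -1/4, -3/8) gives ∇phi = (0, 0, 0), so (-3/4, -1/4, -3/8) is indeed a critical point.
The Hessian is constant: H = [[-6, 2, 0], [2, -4, 4], [0, 4, -8]].
Leading principal minors: Δ₁ = -6, Δ₂ = 20, Δ₃ = -64.
The minors alternate sign starting negative (−, +, −), so H is negative definite: a local maximum.

local maximum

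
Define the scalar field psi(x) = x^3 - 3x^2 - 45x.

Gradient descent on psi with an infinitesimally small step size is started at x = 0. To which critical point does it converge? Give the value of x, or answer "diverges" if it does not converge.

5

psi'(x) = 3(x - 5)(x + 3), so psi'(0) = -45.
Gradient descent moves in the -psi' direction, i.e. x is increasing.
The nearest critical point in that direction is x = 5, where psi'' = 24 > 0 (a local minimum). The iterate converges there.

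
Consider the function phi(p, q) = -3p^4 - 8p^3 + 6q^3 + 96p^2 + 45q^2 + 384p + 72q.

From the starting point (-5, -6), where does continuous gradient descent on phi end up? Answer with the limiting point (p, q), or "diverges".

diverges

phi is separable, so gradient descent decouples: p follows -∂phi/∂p, q follows -∂phi/∂q.
∂phi/∂p = -12(p - 4)(p + 2)(p + 4); at p=-5 this is 324, so p decreases.
∂phi/∂q = 18(q + 1)(q + 4); at q=-6 this is 180, so q decreases.
The p-coordinate has no critical point in that direction and runs off to infinity.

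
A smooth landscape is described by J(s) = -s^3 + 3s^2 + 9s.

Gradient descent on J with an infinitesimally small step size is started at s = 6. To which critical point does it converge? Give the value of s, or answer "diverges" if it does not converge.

diverges

J'(s) = -3(s - 3)(s + 1), so J'(6) = -63.
Gradient descent moves in the -J' direction, i.e. s is increasing.
There is no critical point above s=6, and J' keeps the same sign, so the iterate runs off to +∞.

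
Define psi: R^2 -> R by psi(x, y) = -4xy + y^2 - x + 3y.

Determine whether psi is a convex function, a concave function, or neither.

psi is quadratic, so its Hessian is the constant matrix H = [[0, -4], [-4, 2]].
det(H) = -16, tr(H) = 2.
det(H) < 0, so H is indefinite: neither convex nor concave.

neither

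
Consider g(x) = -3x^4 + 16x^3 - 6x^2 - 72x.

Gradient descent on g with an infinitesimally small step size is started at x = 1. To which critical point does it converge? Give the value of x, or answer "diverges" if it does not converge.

2

g'(x) = -12(x - 3)(x - 2)(x + 1), so g'(1) = -48.
Gradient descent moves in the -g' direction, i.e. x is increasing.
The nearest critical point in that direction is x = 2, where g'' = 36 > 0 (a local minimum). The iterate converges there.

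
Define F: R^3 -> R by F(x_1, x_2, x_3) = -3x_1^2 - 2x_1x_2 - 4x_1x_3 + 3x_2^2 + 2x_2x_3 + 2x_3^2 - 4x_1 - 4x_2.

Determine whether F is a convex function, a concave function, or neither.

F is quadratic, so its Hessian is the constant matrix H = [[-6, -2, -4], [-2, 6, 2], [-4, 2, 4]].
Leading principal minors: -6, -40, -200.
Neither pattern holds ⇒ H is indefinite ⇒ neither convex nor concave.

neither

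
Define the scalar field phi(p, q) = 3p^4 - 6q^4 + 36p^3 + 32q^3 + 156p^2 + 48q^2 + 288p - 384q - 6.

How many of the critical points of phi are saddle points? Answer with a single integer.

phi separates as a function of p plus a function of q, so ∇phi=0 decouples.
∂phi/∂p = 12(p + 2)(p + 3)(p + 4) = 0 at p ∈ {-4, -3, -2}; ∂phi/∂q = -24(q - 4)(q - 2)(q + 2) = 0 at q ∈ {-2, 2, 4}.
The Hessian is diagonal: diag(phi_pp, phi_qq). Second derivatives: phi_pp(-4)=24, phi_pp(-3)=-12, phi_pp(-2)=24; phi_qq(-2)=-576, phi_qq(2)=192, phi_qq(4)=-288.
Saddle points occur where the two diagonal entries have opposite signs: (-4, -2), (-4, 4), (-3, 2), (-2, -2), (-2, 4). Count: 5.

5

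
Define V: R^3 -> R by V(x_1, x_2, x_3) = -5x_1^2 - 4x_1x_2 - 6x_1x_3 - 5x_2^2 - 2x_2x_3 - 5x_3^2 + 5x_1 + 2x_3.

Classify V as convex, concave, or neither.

V is quadratic, so its Hessian is the constant matrix H = [[-10, -4, -6], [-4, -10, -2], [-6, -2, -10]].
Leading principal minors: -10, 84, -536.
Signs alternate −, +, − ⇒ H ≺ 0 ⇒ concave.

concave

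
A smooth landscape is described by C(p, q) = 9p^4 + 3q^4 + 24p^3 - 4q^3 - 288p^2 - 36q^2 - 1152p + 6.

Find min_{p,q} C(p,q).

-5559

C(p,q) separates as A(p) + B(q) + 6, so its minimum is min A + min B + 6.
A'(p) = 36(p - 4)(p + 2)(p + 4) vanishes at p ∈ {-4, -2, 4}; B'(q) = 12q(q - 3)(q + 2) vanishes at q ∈ {-2, 0, 3}.
Local minima of A (where A''>0): A(-4)=768, A(4)=-5376. Local minima of B: B(-2)=-64, B(3)=-189.
So the global minimum of C is A(4) + B(3) + 6 = -5376 − 189 + 6 = -5559, attained at (4, 3).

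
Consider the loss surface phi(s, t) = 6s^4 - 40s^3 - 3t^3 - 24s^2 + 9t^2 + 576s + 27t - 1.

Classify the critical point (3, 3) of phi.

local maximum

The mixed partial ∂²phi/∂s∂t is 0, so the Hessian at any point is diag(phi_ss, phi_tt) = diag(24(3s^2 - 10s - 2), 18(-t + 1)).
At (3, 3): H = diag(-120, -36).
Both eigenvalues are negative, so H is negative definite: a local maximum.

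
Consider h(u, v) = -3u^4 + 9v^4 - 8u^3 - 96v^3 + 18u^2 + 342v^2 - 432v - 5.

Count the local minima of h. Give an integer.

2

h separates as a function of u plus a function of v, so ∇h=0 decouples.
∂h/∂u = -12u(u - 1)(u + 3) = 0 at u ∈ {-3, 0, 1}; ∂h/∂v = 36(v - 4)(v - 3)(v - 1) = 0 at v ∈ {1, 3, 4}.
The Hessian is diagonal: diag(h_uu, h_vv). Second derivatives: h_uu(-3)=-144, h_uu(0)=36, h_uu(1)=-48; h_vv(1)=216, h_vv(3)=-72, h_vv(4)=108.
Local minima occur where both diagonal entries positive: (0, 1), (0, 4). Count: 2.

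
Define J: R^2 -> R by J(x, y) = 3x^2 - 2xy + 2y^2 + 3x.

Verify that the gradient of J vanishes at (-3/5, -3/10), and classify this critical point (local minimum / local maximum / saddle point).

local minimum

∇J = (6x - 2y + 3, -2x + 4y); substituting (-3/5, -3/10) gives ∇J = (0, 0), so (-3/5, -3/10) is indeed a critical point.
The Hessian of J is constant: H = [[6, -2], [-2, 4]].
det(H) = 6·4 − (-2)² = 20.
det(H) > 0 and tr(H) = 10 > 0, so H is positive definite and the point is a local minimum.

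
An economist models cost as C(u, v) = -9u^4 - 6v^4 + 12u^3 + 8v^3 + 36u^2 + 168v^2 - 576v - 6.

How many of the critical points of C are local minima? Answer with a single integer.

1

C separates as a function of u plus a function of v, so ∇C=0 decouples.
∂C/∂u = -36u(u - 2)(u + 1) = 0 at u ∈ {-1, 0, 2}; ∂C/∂v = -24(v - 3)(v - 2)(v + 4) = 0 at v ∈ {-4, 2, 3}.
The Hessian is diagonal: diag(C_uu, C_vv). Second derivatives: C_uu(-1)=-108, C_uu(0)=72, C_uu(2)=-216; C_vv(-4)=-1008, C_vv(2)=144, C_vv(3)=-168.
Local minima occur where both diagonal entries positive: (0, 2). Count: 1.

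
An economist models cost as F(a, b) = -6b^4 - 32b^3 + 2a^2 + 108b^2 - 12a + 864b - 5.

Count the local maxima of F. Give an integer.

F separates as a function of a plus a function of b, so ∇F=0 decouples.
∂F/∂a = 4(a - 3) = 0 at a ∈ {3}; ∂F/∂b = -24(b - 3)(b + 3)(b + 4) = 0 at b ∈ {-4, -3, 3}.
The Hessian is diagonal: diag(F_aa, F_bb). Second derivatives: F_aa(3)=4; F_bb(-4)=-168, F_bb(-3)=144, F_bb(3)=-1008.
Local maxima occur where both diagonal entries negative: none. Count: 0.

0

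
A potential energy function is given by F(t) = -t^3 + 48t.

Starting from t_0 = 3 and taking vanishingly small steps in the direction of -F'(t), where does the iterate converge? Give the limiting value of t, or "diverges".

-4

F'(t) = -3(t - 4)(t + 4), so F'(3) = 21.
Gradient descent moves in the -F' direction, i.e. t is decreasing.
The nearest critical point in that direction is t = -4, where F'' = 24 > 0 (a local minimum). The iterate converges there.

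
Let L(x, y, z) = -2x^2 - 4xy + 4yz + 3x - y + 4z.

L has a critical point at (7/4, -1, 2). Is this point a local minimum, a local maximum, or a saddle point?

saddle point

The Hessian is constant: H = [[-4, -4, 0], [-4, 0, 4], [0, 4, 0]].
Leading principal minors: Δ₁ = -4, Δ₂ = -16, Δ₃ = 64.
The minors fit neither the all-positive nor the alternating-sign pattern, so H is indefinite: a saddle point.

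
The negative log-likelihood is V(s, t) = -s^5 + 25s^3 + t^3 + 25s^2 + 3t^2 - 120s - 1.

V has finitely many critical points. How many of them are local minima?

2

V separates as a function of s plus a function of t, so ∇V=0 decouples.
∂V/∂s = -5(s - 4)(s - 1)(s + 2)(s + 3) = 0 at s ∈ {-3, -2, 1, 4}; ∂V/∂t = 3t(t + 2) = 0 at t ∈ {-2, 0}.
The Hessian is diagonal: diag(V_ss, V_tt). Second derivatives: V_ss(-3)=140, V_ss(-2)=-90, V_ss(1)=180, V_ss(4)=-630; V_tt(-2)=-6, V_tt(0)=6.
Local minima occur where both diagonal entries positive: (-3, 0), (1, 0). Count: 2.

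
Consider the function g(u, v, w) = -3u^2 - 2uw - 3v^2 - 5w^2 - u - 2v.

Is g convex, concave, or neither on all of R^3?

g is quadratic, so its Hessian is the constant matrix H = [[-6, 0, -2], [0, -6, 0], [-2, 0, -10]].
Leading principal minors: -6, 36, -336.
Signs alternate −, +, − ⇒ H ≺ 0 ⇒ concave.

concave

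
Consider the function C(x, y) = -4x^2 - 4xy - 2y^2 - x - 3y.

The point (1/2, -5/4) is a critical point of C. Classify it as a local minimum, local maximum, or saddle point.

The Hessian of C is constant: H = [[-8, -4], [-4, -4]].
det(H) = (-8)·(-4) − (-4)² = 16.
det(H) > 0 and tr(H) = -12 < 0, so H is negative definite and the point is a local maximum.

local maximum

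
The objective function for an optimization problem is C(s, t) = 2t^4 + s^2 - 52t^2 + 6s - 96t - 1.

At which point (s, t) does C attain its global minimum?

(-3, 4)

C(s,t) separates as P(s) + Q(t) − 1, so its minimum is min P + min Q − 1.
P'(s) = 2s + 6 vanishes at s ∈ {-3}; Q'(t) = 8(t - 4)(t + 1)(t + 3) vanishes at t ∈ {-3, -1, 4}.
Local minima of P (where P''>0): P(-3)=-9. Local minima of Q: Q(-3)=-18, Q(4)=-704.
So the global minimum of C is P(-3) + Q(4) − 1 = -9 − 704 − 1 = -714, attained at (-3, 4).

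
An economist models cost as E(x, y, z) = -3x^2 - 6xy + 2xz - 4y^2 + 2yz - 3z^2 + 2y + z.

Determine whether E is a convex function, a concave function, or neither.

concave

E is quadratic, so its Hessian is the constant matrix H = [[-6, -6, 2], [-6, -8, 2], [2, 2, -6]].
Leading principal minors: -6, 12, -64.
Signs alternate −, +, − ⇒ H ≺ 0 ⇒ concave.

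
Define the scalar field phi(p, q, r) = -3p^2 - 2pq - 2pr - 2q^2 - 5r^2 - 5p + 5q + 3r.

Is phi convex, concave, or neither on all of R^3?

phi is quadratic, so its Hessian is the constant matrix H = [[-6, -2, -2], [-2, -4, 0], [-2, 0, -10]].
Leading principal minors: -6, 20, -184.
Signs alternate −, +, − ⇒ H ≺ 0 ⇒ concave.

concave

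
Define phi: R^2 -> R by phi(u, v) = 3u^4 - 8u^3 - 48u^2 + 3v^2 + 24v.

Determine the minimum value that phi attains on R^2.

-560

phi(u,v) separates as P(u) + Q(v), so its minimum is min P + min Q.
P'(u) = 12u(u - 4)(u + 2) vanishes at u ∈ {-2, 0, 4}; Q'(v) = 6v + 24 vanishes at v ∈ {-4}.
Local minima of P (where P''>0): P(-2)=-80, P(4)=-512. Local minima of Q: Q(-4)=-48.
So the global minimum of phi is P(4) + Q(-4) = -512 − 48 = -560, attained at (4, -4).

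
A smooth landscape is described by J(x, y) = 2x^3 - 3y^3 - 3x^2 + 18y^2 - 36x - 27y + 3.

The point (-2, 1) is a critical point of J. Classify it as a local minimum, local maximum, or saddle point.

saddle point

The mixed partial ∂²J/∂x∂y is 0, so the Hessian at any point is diag(J_xx, J_yy) = diag(6(2x - 1), 18(-y + 2)).
At (-2, 1): H = diag(-30, 18).
The eigenvalues have opposite signs, so H is indefinite: a saddle point.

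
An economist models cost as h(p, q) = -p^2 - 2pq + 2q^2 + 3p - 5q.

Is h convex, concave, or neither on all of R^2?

neither

h is quadratic, so its Hessian is the constant matrix H = [[-2, -2], [-2, 4]].
det(H) = -12, tr(H) = 2.
det(H) < 0, so H is indefinite: neither convex nor concave.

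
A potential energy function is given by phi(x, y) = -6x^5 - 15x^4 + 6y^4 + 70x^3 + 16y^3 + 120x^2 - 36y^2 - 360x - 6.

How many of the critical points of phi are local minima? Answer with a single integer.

4

phi separates as a function of x plus a function of y, so ∇phi=0 decouples.
∂phi/∂x = -30(x - 2)(x - 1)(x + 2)(x + 3) = 0 at x ∈ {-3, -2, 1, 2}; ∂phi/∂y = 24y(y - 1)(y + 3) = 0 at y ∈ {-3, 0, 1}.
The Hessian is diagonal: diag(phi_xx, phi_yy). Second derivatives: phi_xx(-3)=600, phi_xx(-2)=-360, phi_xx(1)=360, phi_xx(2)=-600; phi_yy(-3)=288, phi_yy(0)=-72, phi_yy(1)=96.
Local minima occur where both diagonal entries positive: (-3, -3), (-3, 1), (1, -3), (1, 1). Count: 4.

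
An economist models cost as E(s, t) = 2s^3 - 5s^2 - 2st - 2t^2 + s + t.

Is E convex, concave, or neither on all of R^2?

neither

The term 2s^3 is cubic, so the Hessian is not constant.
∂²E/∂s² = 12s - 10, which takes both signs as s varies (negative for sufficiently negative s). A diagonal entry of the Hessian changing sign means the Hessian is neither positive- nor negative-semidefinite on all of R^2.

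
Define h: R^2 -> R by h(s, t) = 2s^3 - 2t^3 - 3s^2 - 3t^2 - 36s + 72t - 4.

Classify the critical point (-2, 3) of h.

local maximum

The mixed partial ∂²h/∂s∂t is 0, so the Hessian at any point is diag(h_ss, h_tt) = diag(6(2s - 1), -6(2t + 1)).
At (-2, 3): H = diag(-30, -42).
Both eigenvalues are negative, so H is negative definite: a local maximum.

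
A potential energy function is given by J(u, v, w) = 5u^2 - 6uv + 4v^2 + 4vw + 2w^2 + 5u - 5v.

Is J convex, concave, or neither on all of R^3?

J is quadratic, so its Hessian is the constant matrix H = [[10, -6, 0], [-6, 8, 4], [0, 4, 4]].
Leading principal minors: 10, 44, 16.
All positive ⇒ H ≻ 0 ⇒ convex.

convex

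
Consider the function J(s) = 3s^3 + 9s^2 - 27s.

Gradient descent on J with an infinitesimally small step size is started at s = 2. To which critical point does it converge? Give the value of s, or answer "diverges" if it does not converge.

J'(s) = 9(s - 1)(s + 3), so J'(2) = 45.
Gradient descent moves in the -J' direction, i.e. s is decreasing.
The nearest critical point in that direction is s = 1, where J'' = 36 > 0 (a local minimum). The iterate converges there.

1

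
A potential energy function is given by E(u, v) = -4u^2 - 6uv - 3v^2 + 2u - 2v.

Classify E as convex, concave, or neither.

E is quadratic, so its Hessian is the constant matrix H = [[-8, -6], [-6, -6]].
det(H) = 12, tr(H) = -14.
det(H) > 0 and tr(H) < 0, so H is negative definite everywhere: concave.

concave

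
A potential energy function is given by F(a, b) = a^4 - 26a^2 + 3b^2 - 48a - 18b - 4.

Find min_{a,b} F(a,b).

F(a,b) separates as P(a) + Q(b) − 4, so its minimum is min P + min Q − 4.
P'(a) = 4(a - 4)(a + 1)(a + 3) vanishes at a ∈ {-3, -1, 4}; Q'(b) = 6b - 18 vanishes at b ∈ {3}.
Local minima of P (where P''>0): P(-3)=-9, P(4)=-352. Local minima of Q: Q(3)=-27.
So the global minimum of F is P(4) + Q(3) − 4 = -352 − 27 − 4 = -383, attained at (4, 3).

-383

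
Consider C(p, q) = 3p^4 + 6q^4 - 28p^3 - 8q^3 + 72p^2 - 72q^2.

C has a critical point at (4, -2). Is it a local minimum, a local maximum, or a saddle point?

local minimum

The mixed partial ∂²C/∂p∂q is 0, so the Hessian at any point is diag(C_pp, C_qq) = diag(12(3p^2 - 14p + 12), 24(3q^2 - 2q - 6)).
At (4, -2): H = diag(48, 240).
Both eigenvalues are positive, so H is positive definite: a local minimum.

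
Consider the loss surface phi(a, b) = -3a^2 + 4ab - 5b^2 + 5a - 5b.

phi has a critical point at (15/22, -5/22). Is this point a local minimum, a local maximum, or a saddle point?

local maximum

The Hessian of phi is constant: H = [[-6, 4], [4, -10]].
det(H) = (-6)·(-10) − 4² = 44.
det(H) > 0 and tr(H) = -16 < 0, so H is negative definite and the point is a local maximum.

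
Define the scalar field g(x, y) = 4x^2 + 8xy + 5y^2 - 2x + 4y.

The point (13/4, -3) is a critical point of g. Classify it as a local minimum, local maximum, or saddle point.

The Hessian of g is constant: H = [[8, 8], [8, 10]].
det(H) = 8·10 − 8² = 16.
det(H) > 0 and tr(H) = 18 > 0, so H is positive definite and the point is a local minimum.

local minimum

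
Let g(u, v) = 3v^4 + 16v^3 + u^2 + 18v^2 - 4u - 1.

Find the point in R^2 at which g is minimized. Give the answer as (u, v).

(2, -3)

g(u,v) separates as P(u) + Q(v) − 1, so its minimum is min P + min Q − 1.
P'(u) = 2u - 4 vanishes at u ∈ {2}; Q'(v) = 12v(v + 1)(v + 3) vanishes at v ∈ {-3, -1, 0}.
Local minima of P (where P''>0): P(2)=-4. Local minima of Q: Q(-3)=-27, Q(0)=0.
So the global minimum of g is P(2) + Q(-3) − 1 = -4 − 27 − 1 = -32, attained at (2, -3).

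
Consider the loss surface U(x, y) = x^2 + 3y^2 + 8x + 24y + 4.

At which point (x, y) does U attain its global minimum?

(-4, -4)

U(x,y) separates as P(x) + Q(y) + 4, so its minimum is min P + min Q + 4.
P'(x) = 2x + 8 vanishes at x ∈ {-4}; Q'(y) = 6y + 24 vanishes at y ∈ {-4}.
Local minima of P (where P''>0): P(-4)=-16. Local minima of Q: Q(-4)=-48.
So the global minimum of U is P(-4) + Q(-4) + 4 = -16 − 48 + 4 = -60, attained at (-4, -4).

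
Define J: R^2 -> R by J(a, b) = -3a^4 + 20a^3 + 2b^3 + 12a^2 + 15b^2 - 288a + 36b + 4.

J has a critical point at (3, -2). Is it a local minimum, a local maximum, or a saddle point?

The mixed partial ∂²J/∂a∂b is 0, so the Hessian at any point is diag(J_aa, J_bb) = diag(12(-3a^2 + 10a + 2), 6(2b + 5)).
At (3, -2): H = diag(60, 6).
Both eigenvalues are positive, so H is positive definite: a local minimum.

local minimum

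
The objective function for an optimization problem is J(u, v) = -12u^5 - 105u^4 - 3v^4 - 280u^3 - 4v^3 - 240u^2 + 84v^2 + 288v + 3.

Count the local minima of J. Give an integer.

2

J separates as a function of u plus a function of v, so ∇J=0 decouples.
∂J/∂u = -60u(u + 1)(u + 2)(u + 4) = 0 at u ∈ {-4, -2, -1, 0}; ∂J/∂v = -12(v - 4)(v + 2)(v + 3) = 0 at v ∈ {-3, -2, 4}.
The Hessian is diagonal: diag(J_uu, J_vv). Second derivatives: J_uu(-4)=1440, J_uu(-2)=-240, J_uu(-1)=180, J_uu(0)=-480; J_vv(-3)=-84, J_vv(-2)=72, J_vv(4)=-504.
Local minima occur where both diagonal entries positive: (-4, -2), (-1, -2). Count: 2.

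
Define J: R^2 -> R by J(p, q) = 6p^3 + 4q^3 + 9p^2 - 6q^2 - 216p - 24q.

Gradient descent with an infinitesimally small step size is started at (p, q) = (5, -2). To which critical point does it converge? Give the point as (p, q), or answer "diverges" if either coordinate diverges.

diverges

J is separable, so gradient descent decouples: p follows -∂J/∂p, q follows -∂J/∂q.
∂J/∂p = 18(p - 3)(p + 4); at p=5 this is 324, so p decreases.
∂J/∂q = 12(q - 2)(q + 1); at q=-2 this is 48, so q decreases.
The q-coordinate has no critical point in that direction and runs off to infinity.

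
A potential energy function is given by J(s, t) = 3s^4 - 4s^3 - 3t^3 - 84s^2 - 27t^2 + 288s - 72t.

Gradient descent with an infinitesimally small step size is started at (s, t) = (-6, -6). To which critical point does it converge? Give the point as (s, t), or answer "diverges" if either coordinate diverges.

J is separable, so gradient descent decouples: s follows -∂J/∂s, t follows -∂J/∂t.
∂J/∂s = 12(s - 3)(s - 2)(s + 4); at s=-6 this is -1728, so s increases.
∂J/∂t = -9(t + 2)(t + 4); at t=-6 this is -72, so t increases.
s converges to its nearest critical value -4 (a local min of the s-part); t converges to -4. The iterate converges to (-4, -4).

(-4, -4)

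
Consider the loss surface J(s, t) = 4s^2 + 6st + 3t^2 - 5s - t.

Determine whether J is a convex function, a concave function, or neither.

J is quadratic, so its Hessian is the constant matrix H = [[8, 6], [6, 6]].
det(H) = 12, tr(H) = 14.
det(H) > 0 and tr(H) > 0, so H is positive definite everywhere: convex.

convex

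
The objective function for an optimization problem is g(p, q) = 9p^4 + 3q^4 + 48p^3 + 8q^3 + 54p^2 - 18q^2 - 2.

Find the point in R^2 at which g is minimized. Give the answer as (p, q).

(-3, -3)

g(p,q) separates as A(p) + B(q) − 2, so its minimum is min A + min B − 2.
A'(p) = 36p(p + 1)(p + 3) vanishes at p ∈ {-3, -1, 0}; B'(q) = 12q(q - 1)(q + 3) vanishes at q ∈ {-3, 0, 1}.
Local minima of A (where A''>0): A(-3)=-81, A(0)=0. Local minima of B: B(-3)=-135, B(1)=-7.
So the global minimum of g is A(-3) + B(-3) − 2 = -81 − 135 − 2 = -218, attained at (-3, -3).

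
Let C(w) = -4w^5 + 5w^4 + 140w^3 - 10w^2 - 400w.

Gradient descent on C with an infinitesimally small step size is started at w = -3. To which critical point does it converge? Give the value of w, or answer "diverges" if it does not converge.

C'(w) = -20(w - 5)(w - 1)(w + 1)(w + 4), so C'(-3) = 1280.
Gradient descent moves in the -C' direction, i.e. w is decreasing.
The nearest critical point in that direction is w = -4, where C'' = 2700 > 0 (a local minimum). The iterate converges there.

-4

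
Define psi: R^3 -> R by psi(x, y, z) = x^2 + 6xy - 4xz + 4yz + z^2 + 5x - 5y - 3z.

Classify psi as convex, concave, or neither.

neither

psi is quadratic, so its Hessian is the constant matrix H = [[2, 6, -4], [6, 0, 4], [-4, 4, 2]].
Leading principal minors: 2, -36, -296.
Neither pattern holds ⇒ H is indefinite ⇒ neither convex nor concave.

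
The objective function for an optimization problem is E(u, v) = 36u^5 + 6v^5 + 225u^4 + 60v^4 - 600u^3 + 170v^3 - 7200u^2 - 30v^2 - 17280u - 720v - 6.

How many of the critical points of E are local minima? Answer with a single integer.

4

E separates as a function of u plus a function of v, so ∇E=0 decouples.
∂E/∂u = 180(u - 4)(u + 2)(u + 3)(u + 4) = 0 at u ∈ {-4, -3, -2, 4}; ∂E/∂v = 30(v - 1)(v + 2)(v + 3)(v + 4) = 0 at v ∈ {-4, -3, -2, 1}.
The Hessian is diagonal: diag(E_uu, E_vv). Second derivatives: E_uu(-4)=-2880, E_uu(-3)=1260, E_uu(-2)=-2160, E_uu(4)=60480; E_vv(-4)=-300, E_vv(-3)=120, E_vv(-2)=-180, E_vv(1)=1800.
Local minima occur where both diagonal entries positive: (-3, -3), (-3, 1), (4, -3), (4, 1). Count: 4.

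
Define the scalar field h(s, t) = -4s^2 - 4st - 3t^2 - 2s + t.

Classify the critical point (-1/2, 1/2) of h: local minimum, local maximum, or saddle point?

The Hessian of h is constant: H = [[-8, -4], [-4, -6]].
det(H) = (-8)·(-6) − (-4)² = 32.
det(H) > 0 and tr(H) = -14 < 0, so H is negative definite and the point is a local maximum.

local maximum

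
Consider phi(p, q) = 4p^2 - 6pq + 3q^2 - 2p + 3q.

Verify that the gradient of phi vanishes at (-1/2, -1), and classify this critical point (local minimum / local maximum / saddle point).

∇phi = (8p - 6q - 2, -6p + 6q + 3); substituting (-1/2, -1) gives ∇phi = (0, 0), so (-1/2, -1) is indeed a critical point.
The Hessian of phi is constant: H = [[8, -6], [-6, 6]].
det(H) = 8·6 − (-6)² = 12.
det(H) > 0 and tr(H) = 14 > 0, so H is positive definite and the point is a local minimum.

local minimum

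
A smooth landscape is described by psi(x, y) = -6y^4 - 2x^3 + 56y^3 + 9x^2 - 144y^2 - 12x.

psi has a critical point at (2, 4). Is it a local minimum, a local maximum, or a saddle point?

local maximum

The mixed partial ∂²psi/∂x∂y is 0, so the Hessian at any point is diag(psi_xx, psi_yy) = diag(6(-2x + 3), 24(-3y^2 + 14y - 12)).
At (2, 4): H = diag(-6, -96).
Both eigenvalues are negative, so H is negative definite: a local maximum.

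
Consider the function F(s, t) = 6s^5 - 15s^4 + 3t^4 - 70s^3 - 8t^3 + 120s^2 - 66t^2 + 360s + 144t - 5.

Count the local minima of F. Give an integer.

F separates as a function of s plus a function of t, so ∇F=0 decouples.
∂F/∂s = 30(s - 3)(s - 2)(s + 1)(s + 2) = 0 at s ∈ {-2, -1, 2, 3}; ∂F/∂t = 12(t - 4)(t - 1)(t + 3) = 0 at t ∈ {-3, 1, 4}.
The Hessian is diagonal: diag(F_ss, F_tt). Second derivatives: F_ss(-2)=-600, F_ss(-1)=360, F_ss(2)=-360, F_ss(3)=600; F_tt(-3)=336, F_tt(1)=-144, F_tt(4)=252.
Local minima occur where both diagonal entries positive: (-1, -3), (-1, 4), (3, -3), (3, 4). Count: 4.

4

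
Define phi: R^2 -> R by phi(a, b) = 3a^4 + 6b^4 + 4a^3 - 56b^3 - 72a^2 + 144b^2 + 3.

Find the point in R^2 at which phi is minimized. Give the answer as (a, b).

(-4, 0)

phi(a,b) separates as P(a) + Q(b) + 3, so its minimum is min P + min Q + 3.
P'(a) = 12a(a - 3)(a + 4) vanishes at a ∈ {-4, 0, 3}; Q'(b) = 24b(b - 4)(b - 3) vanishes at b ∈ {0, 3, 4}.
Local minima of P (where P''>0): P(-4)=-640, P(3)=-297. Local minima of Q: Q(0)=0, Q(4)=256.
So the global minimum of phi is P(-4) + Q(0) + 3 = -640 + 0 + 3 = -637, attained at (-4, 0).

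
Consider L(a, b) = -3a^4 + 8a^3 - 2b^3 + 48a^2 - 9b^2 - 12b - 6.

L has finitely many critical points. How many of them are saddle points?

L separates as a function of a plus a function of b, so ∇L=0 decouples.
∂L/∂a = -12a(a - 4)(a + 2) = 0 at a ∈ {-2, 0, 4}; ∂L/∂b = -6(b + 1)(b + 2) = 0 at b ∈ {-2, -1}.
The Hessian is diagonal: diag(L_aa, L_bb). Second derivatives: L_aa(-2)=-144, L_aa(0)=96, L_aa(4)=-288; L_bb(-2)=6, L_bb(-1)=-6.
Saddle points occur where the two diagonal entries have opposite signs: (-2, -2), (0, -1), (4, -2). Count: 3.

3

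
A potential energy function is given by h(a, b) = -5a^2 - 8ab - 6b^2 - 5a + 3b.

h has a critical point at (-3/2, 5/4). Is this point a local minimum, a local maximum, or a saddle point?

local maximum

The Hessian of h is constant: H = [[-10, -8], [-8, -12]].
det(H) = (-10)·(-12) − (-8)² = 56.
det(H) > 0 and tr(H) = -22 < 0, so H is negative definite and the point is a local maximum.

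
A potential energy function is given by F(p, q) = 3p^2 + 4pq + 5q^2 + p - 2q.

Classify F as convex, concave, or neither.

convex

F is quadratic, so its Hessian is the constant matrix H = [[6, 4], [4, 10]].
det(H) = 44, tr(H) = 16.
det(H) > 0 and tr(H) > 0, so H is positive definite everywhere: convex.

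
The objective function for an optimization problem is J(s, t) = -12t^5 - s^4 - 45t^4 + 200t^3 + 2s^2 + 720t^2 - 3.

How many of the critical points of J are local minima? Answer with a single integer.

J separates as a function of s plus a function of t, so ∇J=0 decouples.
∂J/∂s = -4s(s - 1)(s + 1) = 0 at s ∈ {-1, 0, 1}; ∂J/∂t = -60t(t - 3)(t + 2)(t + 4) = 0 at t ∈ {-4, -2, 0, 3}.
The Hessian is diagonal: diag(J_ss, J_tt). Second derivatives: J_ss(-1)=-8, J_ss(0)=4, J_ss(1)=-8; J_tt(-4)=3360, J_tt(-2)=-1200, J_tt(0)=1440, J_tt(3)=-6300.
Local minima occur where both diagonal entries positive: (0, -4), (0, 0). Count: 2.

2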